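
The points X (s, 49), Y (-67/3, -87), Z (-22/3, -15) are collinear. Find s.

6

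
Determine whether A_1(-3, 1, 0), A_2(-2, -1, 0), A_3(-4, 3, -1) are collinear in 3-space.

A_1A_2 = (1, -2, 0), A_1A_3 = (-1, 2, -1).
A_1A_2 × A_1A_3 = (2, 1, 0).
The cross product is nonzero, so the points do not lie on one line.

No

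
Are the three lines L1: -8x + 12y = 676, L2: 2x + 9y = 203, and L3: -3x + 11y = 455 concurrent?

Yes

Intersecting L1 and L2: solving the 2×2 system gives (x, y) = (-38, 31).
Substitute into L3: (-3)(-38) + (11)(31) = 455.
This equals 455, so (-38, 31) lies on all three lines and they are concurrent.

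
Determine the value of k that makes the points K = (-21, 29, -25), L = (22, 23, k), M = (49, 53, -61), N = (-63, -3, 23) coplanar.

-16

The points are coplanar iff KL · (KM × KN) = 0.
Expanding, this is linear in k: (-1232)k + (-19712) = 0.
So k = -16.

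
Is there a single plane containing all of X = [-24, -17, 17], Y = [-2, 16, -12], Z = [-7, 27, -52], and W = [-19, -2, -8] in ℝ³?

No

The four points are coplanar iff the 3×3 determinant with rows XY, XZ, XW is zero.
Rows: (22, 33, -29), (17, 44, -69), (5, 15, -25).
Expanding along the first row: (22)(-65) − (33)(-80) + (-29)(35) = 195.
Nonzero ⇒ not coplanar.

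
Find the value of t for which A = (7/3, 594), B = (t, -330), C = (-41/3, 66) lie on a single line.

-77/3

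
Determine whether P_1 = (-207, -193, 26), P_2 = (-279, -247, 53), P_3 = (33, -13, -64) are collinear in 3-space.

Yes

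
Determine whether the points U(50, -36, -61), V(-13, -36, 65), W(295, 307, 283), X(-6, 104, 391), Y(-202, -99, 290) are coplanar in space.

No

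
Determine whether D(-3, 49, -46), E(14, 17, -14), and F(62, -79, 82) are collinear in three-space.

No

DE = (17, -32, 32), DF = (65, -128, 128).
DE × DF = (0, -96, -96).
The cross product is nonzero, so the points do not lie on one line.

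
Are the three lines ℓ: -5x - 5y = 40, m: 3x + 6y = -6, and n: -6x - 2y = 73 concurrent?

No

Lines aᵢx + bᵢy = cᵢ with pairwise distinct directions are concurrent exactly when det[aᵢ bᵢ cᵢ] = 0.
Here the determinant is -15.
Nonzero, so no common point exists.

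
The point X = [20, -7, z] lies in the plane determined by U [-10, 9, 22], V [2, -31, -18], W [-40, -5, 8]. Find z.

A normal to the plane is n = UV × UW = (0, 1368, -1368).
X lies in the plane iff n · UX = 0.
This gives (-1368)z + (8208) = 0, so z = 6.

6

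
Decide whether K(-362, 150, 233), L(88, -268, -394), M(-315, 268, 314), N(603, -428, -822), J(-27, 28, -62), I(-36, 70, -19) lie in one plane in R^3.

The plane through K, L, M has normal n = KL × KM = (40128, -65919, 72746) and equation n·P = -7464368.
Checking the remaining points: n·N = -7386696, n·J = -7439440, n·I = -7441112.
Since n·N = -7386696 ≠ -7464368, N is off the plane and the points are not all coplanar.

No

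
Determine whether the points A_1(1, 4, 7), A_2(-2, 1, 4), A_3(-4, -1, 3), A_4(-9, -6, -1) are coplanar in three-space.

A normal to the plane through A_1, A_2, A_3 is n = A_1A_2 × A_1A_3 = (-3, 3, 0).
The plane has equation n·P = 9. For A_4: n·A_4 = 9.
Equal, so A_4 lies in the plane and all four are coplanar.

Yes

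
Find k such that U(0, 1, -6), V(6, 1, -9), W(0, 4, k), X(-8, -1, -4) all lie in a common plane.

Coplanarity ⇔ det[UV; UW; UX] = 0.
Expanding, this is linear in k: (12)k + (36) = 0.
So k = -3.

-3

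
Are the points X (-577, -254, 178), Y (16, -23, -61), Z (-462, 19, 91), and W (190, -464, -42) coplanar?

With X as base: XY = (593, 231, -239), XZ = (115, 273, -87), XW = (767, -210, -220).
XZ × XW = (-78330, -41429, -233541).
XY · (XZ × XW) = -203490.
Since -203490 ≠ 0, the four points are not coplanar.

No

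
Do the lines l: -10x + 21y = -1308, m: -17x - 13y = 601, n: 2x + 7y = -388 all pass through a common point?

Yes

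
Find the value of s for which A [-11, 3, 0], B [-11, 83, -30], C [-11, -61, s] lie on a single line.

24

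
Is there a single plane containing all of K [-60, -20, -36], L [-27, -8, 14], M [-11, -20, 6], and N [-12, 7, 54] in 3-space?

The four points are coplanar iff the 3×3 determinant with rows KL, KM, KN is zero.
Rows: (33, 12, 50), (49, 0, 42), (48, 27, 90).
Expanding along the first row: (33)(-1134) − (12)(2394) + (50)(1323) = 0.
Zero determinant ⇒ coplanar.

Yes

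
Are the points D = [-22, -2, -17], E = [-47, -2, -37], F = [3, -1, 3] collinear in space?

No

DE = (-25, 0, -20), DF = (25, 1, 20).
DE × DF = (20, 0, -25).
The cross product is nonzero, so the points do not lie on one line.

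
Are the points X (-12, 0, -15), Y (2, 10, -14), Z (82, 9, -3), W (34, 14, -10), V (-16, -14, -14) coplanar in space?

No

The plane through X, Y, Z has normal n = XY × XZ = (111, -74, -814) and equation n·P = 10878.
Checking the remaining points: n·W = 10878, n·V = 10656.
Since n·V = 10656 ≠ 10878, V is off the plane and the points are not all coplanar.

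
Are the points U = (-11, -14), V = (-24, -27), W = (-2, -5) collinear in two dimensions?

Yes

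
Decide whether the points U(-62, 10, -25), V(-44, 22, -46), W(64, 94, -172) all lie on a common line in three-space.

UV = (18, 12, -21), UW = (126, 84, -147).
Each component of UW is 7 times the corresponding component of UV, so UW = 7·UV and the points are collinear.

Yes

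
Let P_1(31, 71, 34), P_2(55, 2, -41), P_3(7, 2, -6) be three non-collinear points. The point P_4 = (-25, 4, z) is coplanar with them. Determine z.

Coplanarity requires P_1P_2 · (P_1P_3 × P_1P_4) = 0.
P_1P_2 = (24, -69, -75), P_1P_3 = (-24, -69, -40); the triple product is linear in z with coefficient -3312 and constant term 62928.
Setting it to zero: z = 19.

19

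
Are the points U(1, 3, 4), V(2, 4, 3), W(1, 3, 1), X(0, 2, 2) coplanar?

Yes

The four points are coplanar iff the 3×3 determinant with rows UV, UW, UX is zero.
Rows: (1, 1, -1), (0, 0, -3), (-1, -1, -2).
Expanding along the first row: (1)(-3) − (1)(-3) + (-1)(0) = 0.
Zero determinant ⇒ coplanar.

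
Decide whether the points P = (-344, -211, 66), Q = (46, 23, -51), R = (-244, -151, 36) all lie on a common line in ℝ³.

Yes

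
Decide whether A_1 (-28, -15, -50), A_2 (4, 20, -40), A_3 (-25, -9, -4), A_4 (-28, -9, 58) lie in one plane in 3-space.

No

With A_1 as base: A_1A_2 = (32, 35, 10), A_1A_3 = (3, 6, 46), A_1A_4 = (0, 6, 108).
A_1A_3 × A_1A_4 = (372, -324, 18).
A_1A_2 · (A_1A_3 × A_1A_4) = 744.
Since 744 ≠ 0, the four points are not coplanar.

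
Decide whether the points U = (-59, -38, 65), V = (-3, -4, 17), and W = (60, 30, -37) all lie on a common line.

No

UV = (56, 34, -48), UW = (119, 68, -102).
Comparing components 2 and 3: (34)(-102) − (-48)(68) = -204 ≠ 0, so UV and UW are not parallel and the points are not collinear.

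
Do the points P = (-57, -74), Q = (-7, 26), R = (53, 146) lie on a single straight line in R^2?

PQ = (50, 100), PR = (110, 220).
Checking proportionality: PR = 11/5·PQ, so the vectors are parallel and the points are collinear.

Yes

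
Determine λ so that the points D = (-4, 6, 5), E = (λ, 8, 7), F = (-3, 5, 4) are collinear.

Direction DF = (1, -1, -1). From the y-coordinate of E, the parameter along the line is τ = (8 − 6)/(-1) = -2.
Then λ = (-4) + (-2)·(1) = -6.

-6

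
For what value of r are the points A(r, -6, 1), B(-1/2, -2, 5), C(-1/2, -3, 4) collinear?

-1/2

Collinearity requires AB × AC = 0; each component is linear in r.
The y-component gives (-1)r + (-1/2) = 0, so r = -1/2.
The remaining components then also vanish.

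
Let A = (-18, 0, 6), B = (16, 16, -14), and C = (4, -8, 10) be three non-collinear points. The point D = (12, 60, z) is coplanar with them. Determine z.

-54

A normal to the plane is n = AB × AC = (-96, -576, -624).
D lies in the plane iff n · AD = 0.
This gives (-624)z + (-33696) = 0, so z = -54.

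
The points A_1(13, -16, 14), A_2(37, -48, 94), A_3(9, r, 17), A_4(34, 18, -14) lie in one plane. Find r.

-21

Coplanarity ⇔ det[A_1A_2; A_1A_3; A_1A_4] = 0.
Expanding, this is linear in r: (-2352)r + (-49392) = 0.
So r = -21.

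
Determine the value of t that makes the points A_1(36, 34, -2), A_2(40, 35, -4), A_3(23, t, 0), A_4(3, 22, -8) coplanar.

Normal to plane A_1A_2A_4: n = (-30, 90, -15); plane equation n·P = 2010.
Requiring n·A_3 = 2010: (90)t + (-690) = 2010.
So t = 30.

30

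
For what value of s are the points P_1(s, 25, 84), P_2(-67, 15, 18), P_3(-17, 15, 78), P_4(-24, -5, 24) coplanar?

-31

The points are coplanar iff P_1P_2 · (P_1P_3 × P_1P_4) = 0.
Expanding, this is linear in s: (-1200)s + (-37200) = 0.
So s = -31.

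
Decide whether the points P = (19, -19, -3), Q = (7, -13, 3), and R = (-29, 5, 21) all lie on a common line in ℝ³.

PQ = (-12, 6, 6), PR = (-48, 24, 24).
PQ × PR = (0, 0, 0).
The cross product vanishes, so the three points are collinear.

Yes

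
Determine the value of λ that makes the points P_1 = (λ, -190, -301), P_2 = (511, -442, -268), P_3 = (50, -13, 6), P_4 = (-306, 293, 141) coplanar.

Coplanarity ⇔ det[P_1P_2; P_1P_3; P_1P_4] = 0.
Expanding, this is linear in λ: (25929)λ + (-3967137) = 0.
So λ = 153.

153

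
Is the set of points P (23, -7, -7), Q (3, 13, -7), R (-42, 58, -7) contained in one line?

Yes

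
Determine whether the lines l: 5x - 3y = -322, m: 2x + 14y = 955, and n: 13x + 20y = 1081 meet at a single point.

Lines aᵢx + bᵢy = cᵢ with pairwise distinct directions are concurrent exactly when det[aᵢ bᵢ cᵢ] = 0.
Here the determinant is -4865.
Nonzero, so no common point exists.

No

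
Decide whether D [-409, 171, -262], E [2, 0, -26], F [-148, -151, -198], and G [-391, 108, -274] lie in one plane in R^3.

A normal to the plane through D, E, F is n = DE × DF = (65048, 35292, -87711).
The plane has equation n·P = 2410582. For G: n·G = 2410582.
Equal, so G lies in the plane and all four are coplanar.

Yes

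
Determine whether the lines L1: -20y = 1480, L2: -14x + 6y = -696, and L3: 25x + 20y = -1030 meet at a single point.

Yes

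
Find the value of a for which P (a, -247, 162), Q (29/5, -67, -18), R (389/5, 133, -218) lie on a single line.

-59

Collinearity requires PQ × PR = 0; each component is linear in a.
The y-component gives (-200)a + (-11800) = 0, so a = -59.
The remaining components then also vanish.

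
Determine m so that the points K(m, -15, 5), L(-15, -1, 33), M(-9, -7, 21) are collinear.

-1

Collinearity requires KL × KM = 0; each component is linear in m.
The y-component gives (-12)m + (-12) = 0, so m = -1.
The remaining components then also vanish.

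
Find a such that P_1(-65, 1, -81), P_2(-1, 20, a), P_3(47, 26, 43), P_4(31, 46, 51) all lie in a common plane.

The points are coplanar iff P_1P_2 · (P_1P_3 × P_1P_4) = 0.
Expanding, this is linear in a: (2640)a + (13200) = 0.
So a = -5.

-5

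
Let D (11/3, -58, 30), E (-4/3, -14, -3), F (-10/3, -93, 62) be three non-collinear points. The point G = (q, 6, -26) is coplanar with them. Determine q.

35/3

A normal to the plane is n = DE × DF = (253, 391, 483).
G lies in the plane iff n · DG = 0.
This gives (253)q + (-8855/3) = 0, so q = 35/3.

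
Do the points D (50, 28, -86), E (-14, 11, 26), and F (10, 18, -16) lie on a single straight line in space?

No

DE = (-64, -17, 112), DF = (-40, -10, 70).
Comparing components 2 and 3: (-17)(70) − (112)(-10) = -70 ≠ 0, so DE and DF are not parallel and the points are not collinear.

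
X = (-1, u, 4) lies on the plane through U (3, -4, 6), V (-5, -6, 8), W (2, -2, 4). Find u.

-2

A normal to the plane is n = UV × UW = (0, -18, -18).
X lies in the plane iff n · UX = 0.
This gives (-18)u + (-36) = 0, so u = -2.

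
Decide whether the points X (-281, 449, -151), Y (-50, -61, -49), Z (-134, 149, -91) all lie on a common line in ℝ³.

No

XY = (231, -510, 102), XZ = (147, -300, 60).
XY × XZ = (0, 1134, 5670).
The cross product is nonzero, so the points do not lie on one line.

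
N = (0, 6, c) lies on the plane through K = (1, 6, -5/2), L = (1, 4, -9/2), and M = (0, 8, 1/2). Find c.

-3/2

The plane through K, L, M has equation −2x + 2y − 2z = 15.
Substituting N: (-2)c + (12) = 15, so c = -3/2.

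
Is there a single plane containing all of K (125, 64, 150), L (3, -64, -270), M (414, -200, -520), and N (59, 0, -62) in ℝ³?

No

The four points are coplanar iff the 3×3 determinant with rows KL, KM, KN is zero.
Rows: (-122, -128, -420), (289, -264, -670), (-66, -64, -212).
Expanding along the first row: (-122)(13088) − (-128)(-105488) + (-420)(-35920) = -12800.
Nonzero ⇒ not coplanar.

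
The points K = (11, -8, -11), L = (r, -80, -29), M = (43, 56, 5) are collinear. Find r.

-25

Collinearity requires KL × KM = 0; each component is linear in r.
The y-component gives (-16)r + (-400) = 0, so r = -25.
The remaining components then also vanish.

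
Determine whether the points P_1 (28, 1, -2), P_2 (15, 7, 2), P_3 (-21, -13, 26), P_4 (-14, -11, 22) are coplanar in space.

Yes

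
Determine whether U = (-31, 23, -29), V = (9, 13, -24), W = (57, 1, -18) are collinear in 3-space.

Yes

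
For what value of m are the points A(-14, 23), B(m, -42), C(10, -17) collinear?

The three points are collinear iff det[AB; AC] = 0.
This determinant is linear in m: (-40)m + (1000) = 0, so m = 25.

25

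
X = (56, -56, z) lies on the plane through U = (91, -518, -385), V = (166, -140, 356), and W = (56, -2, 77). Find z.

Coplanarity requires UV · (UW × UX) = 0.
UV = (75, 378, 741), UW = (-35, 516, 462); the triple product is linear in z with coefficient 51930 and constant term -727020.
Setting it to zero: z = 14.

14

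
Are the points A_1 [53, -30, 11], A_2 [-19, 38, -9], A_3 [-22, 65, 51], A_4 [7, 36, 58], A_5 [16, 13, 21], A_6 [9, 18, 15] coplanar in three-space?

No

The plane through A_1, A_2, A_3 has normal n = A_1A_2 × A_1A_3 = (4620, 4380, -1740) and equation n·P = 94320.
Checking the remaining points: n·A_4 = 89100, n·A_5 = 94320, n·A_6 = 94320.
Since n·A_4 = 89100 ≠ 94320, A_4 is off the plane and the points are not all coplanar.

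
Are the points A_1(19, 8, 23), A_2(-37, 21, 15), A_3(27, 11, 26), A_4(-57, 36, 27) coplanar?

No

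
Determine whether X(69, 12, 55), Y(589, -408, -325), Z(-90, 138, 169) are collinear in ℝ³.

XY = (520, -420, -380), XZ = (-159, 126, 114).
XY × XZ = (0, 1140, -1260).
The cross product is nonzero, so the points do not lie on one line.

No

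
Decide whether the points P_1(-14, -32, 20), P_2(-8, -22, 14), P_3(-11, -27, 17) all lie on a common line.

Yes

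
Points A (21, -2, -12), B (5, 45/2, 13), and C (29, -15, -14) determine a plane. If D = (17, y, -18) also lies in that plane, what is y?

The plane through A, B, C has equation 276x + 168y + 12z = 5316.
Substituting D: (168)y + (4476) = 5316, so y = 5.

5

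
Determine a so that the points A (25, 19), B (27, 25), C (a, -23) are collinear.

11

The three points are collinear iff det[AB; AC] = 0.
This determinant is linear in a: (-6)a + (66) = 0, so a = 11.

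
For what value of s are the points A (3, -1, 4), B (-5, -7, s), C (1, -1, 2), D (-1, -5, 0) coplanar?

The points are coplanar iff AB · (AC × AD) = 0.
Expanding, this is linear in s: (8)s + (32) = 0.
So s = -4.

-4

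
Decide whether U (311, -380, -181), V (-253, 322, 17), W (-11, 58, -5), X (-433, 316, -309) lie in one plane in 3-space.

The four points are coplanar iff the 3×3 determinant with rows UV, UW, UX is zero.
Rows: (-564, 702, 198), (-322, 438, 176), (-744, 696, -128).
Expanding along the first row: (-564)(-178560) − (702)(172160) + (198)(101760) = 0.
Zero determinant ⇒ coplanar.

Yes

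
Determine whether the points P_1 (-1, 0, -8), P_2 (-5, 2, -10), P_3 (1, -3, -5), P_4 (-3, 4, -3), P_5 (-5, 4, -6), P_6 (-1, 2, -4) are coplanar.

No

The plane through P_1, P_2, P_3 has normal n = P_1P_2 × P_1P_3 = (0, 8, 8) and equation n·P = -64.
Checking the remaining points: n·P_4 = 8, n·P_5 = -16, n·P_6 = -16.
Since n·P_4 = 8 ≠ -64, P_4 is off the plane and the points are not all coplanar.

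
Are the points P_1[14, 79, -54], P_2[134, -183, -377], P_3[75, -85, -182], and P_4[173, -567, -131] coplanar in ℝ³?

The four points are coplanar iff the 3×3 determinant with rows P_1P_2, P_1P_3, P_1P_4 is zero.
Rows: (120, -262, -323), (61, -164, -128), (159, -646, -77).
Expanding along the first row: (120)(-70060) − (-262)(15655) + (-323)(-13330) = 0.
Zero determinant ⇒ coplanar.

Yes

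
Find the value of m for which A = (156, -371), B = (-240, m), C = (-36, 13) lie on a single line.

Collinearity: (B − A) must be parallel to (C − A) = (-192, 384).
Cross-multiplying the components: (m − (-371))·(-192) = (-396)·(384).
Solving gives m = 421.

421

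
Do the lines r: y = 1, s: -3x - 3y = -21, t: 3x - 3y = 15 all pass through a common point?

Lines aᵢx + bᵢy = cᵢ with pairwise distinct directions are concurrent exactly when det[aᵢ bᵢ cᵢ] = 0.
Here the determinant is 0.
It vanishes, so the lines are concurrent at (6, 1).

Yes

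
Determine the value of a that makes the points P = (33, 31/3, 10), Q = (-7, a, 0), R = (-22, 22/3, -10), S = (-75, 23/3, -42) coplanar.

7

The points are coplanar iff PQ · (PR × PS) = 0.
Expanding, this is linear in a: (-700)a + (4900) = 0.
So a = 7.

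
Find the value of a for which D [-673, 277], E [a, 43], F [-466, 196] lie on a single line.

The three points are collinear iff det[DE; DF] = 0.
This determinant is linear in a: (-81)a + (-6075) = 0, so a = -75.

-75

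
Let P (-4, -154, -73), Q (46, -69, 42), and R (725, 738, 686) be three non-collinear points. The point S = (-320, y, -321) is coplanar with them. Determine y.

-510

The plane through P, Q, R has equation −38065x + 45885y − 17365z = -5646385.
Substituting S: (45885)y + (17754965) = -5646385, so y = -510.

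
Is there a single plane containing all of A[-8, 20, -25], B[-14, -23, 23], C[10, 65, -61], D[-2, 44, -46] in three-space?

No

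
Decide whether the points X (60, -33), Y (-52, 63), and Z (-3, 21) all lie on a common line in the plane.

Yes

XY = (-112, 96), XZ = (-63, 54).
Twice the signed area of △XYZ is (-112)(54) − (96)(-63) = 0.
The triangle is degenerate (zero area), so the points are collinear.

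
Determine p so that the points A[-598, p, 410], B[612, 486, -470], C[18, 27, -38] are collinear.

-449

Direction BC = (-594, -459, 432). From the x-coordinate of A, the parameter along the line is τ = (-598 − 612)/(-594) = 55/27.
Then p = 486 + 55/27·(-459) = -449.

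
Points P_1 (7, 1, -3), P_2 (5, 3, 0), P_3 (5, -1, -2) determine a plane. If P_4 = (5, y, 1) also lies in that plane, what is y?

5

Coplanarity requires P_1P_2 · (P_1P_3 × P_1P_4) = 0.
P_1P_2 = (-2, 2, 3), P_1P_3 = (-2, -2, 1); the triple product is linear in y with coefficient -4 and constant term 20.
Setting it to zero: y = 5.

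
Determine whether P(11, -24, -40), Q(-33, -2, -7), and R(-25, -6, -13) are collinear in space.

Yes

PQ = (-44, 22, 33), PR = (-36, 18, 27).
Each component of PR is 9/11 times the corresponding component of PQ, so PR = 9/11·PQ and the points are collinear.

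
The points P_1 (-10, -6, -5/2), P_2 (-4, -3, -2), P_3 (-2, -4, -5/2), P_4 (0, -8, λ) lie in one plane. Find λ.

Normal to plane P_1P_2P_3: n = (-1, 4, -12); plane equation n·P = 16.
Requiring n·P_4 = 16: (-12)λ + (-32) = 16.
So λ = -4.

-4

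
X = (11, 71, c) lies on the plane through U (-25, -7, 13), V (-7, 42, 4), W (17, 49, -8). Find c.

Coplanarity requires UV · (UW × UX) = 0.
UV = (18, 49, -9), UW = (42, 56, -21); the triple product is linear in c with coefficient -1050 and constant term -5250.
Setting it to zero: c = -5.

-5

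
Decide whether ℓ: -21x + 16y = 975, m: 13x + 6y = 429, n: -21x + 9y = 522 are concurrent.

No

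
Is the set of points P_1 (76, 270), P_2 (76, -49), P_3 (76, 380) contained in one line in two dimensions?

Yes

P_1P_2 = (0, -319), P_1P_3 = (0, 110).
det[P_1P_2; P_1P_3] = (0)(110) − (-319)(0) = 0.
The determinant is zero, so the points are collinear.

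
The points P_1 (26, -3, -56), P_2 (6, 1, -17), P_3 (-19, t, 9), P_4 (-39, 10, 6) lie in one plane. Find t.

Normal to plane P_1P_2P_4: n = (-259, -1295, 0); plane equation n·P = -2849.
Requiring n·P_3 = -2849: (-1295)t + (4921) = -2849.
So t = 6.

6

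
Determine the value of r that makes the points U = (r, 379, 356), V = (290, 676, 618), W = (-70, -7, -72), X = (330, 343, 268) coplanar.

-470

Coplanarity ⇔ det[UV; UW; UX] = 0.
Expanding, this is linear in r: (-9280)r + (-4361600) = 0.
So r = -470.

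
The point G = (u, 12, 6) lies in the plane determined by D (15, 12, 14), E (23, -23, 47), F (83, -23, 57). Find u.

A normal to the plane is n = DE × DF = (-350, 1900, 2100).
G lies in the plane iff n · DG = 0.
This gives (-350)u + (-11550) = 0, so u = -33.

-33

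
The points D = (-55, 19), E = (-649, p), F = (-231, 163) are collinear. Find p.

505

Collinearity: (E − D) must be parallel to (F − D) = (-176, 144).
Cross-multiplying the components: (p − 19)·(-176) = (-594)·(144).
Solving gives p = 505.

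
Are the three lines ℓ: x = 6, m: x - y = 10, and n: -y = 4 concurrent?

Intersecting ℓ and m: solving the 2×2 system gives (x, y) = (6, -4).
Substitute into n: (0)(6) + (-1)(-4) = 4.
This equals 4, so (6, -4) lies on all three lines and they are concurrent.

Yes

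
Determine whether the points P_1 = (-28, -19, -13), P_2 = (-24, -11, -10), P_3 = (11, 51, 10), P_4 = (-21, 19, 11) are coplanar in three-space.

Yes

A normal to the plane through P_1, P_2, P_3 is n = P_1P_2 × P_1P_3 = (-26, 25, -32).
The plane has equation n·P = 669. For P_4: n·P_4 = 669.
Equal, so P_4 lies in the plane and all four are coplanar.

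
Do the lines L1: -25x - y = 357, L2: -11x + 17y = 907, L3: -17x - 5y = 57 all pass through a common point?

Yes

Lines aᵢx + bᵢy = cᵢ with pairwise distinct directions are concurrent exactly when det[aᵢ bᵢ cᵢ] = 0.
Here the determinant is 0.
It vanishes, so the lines are concurrent at (-16, 43).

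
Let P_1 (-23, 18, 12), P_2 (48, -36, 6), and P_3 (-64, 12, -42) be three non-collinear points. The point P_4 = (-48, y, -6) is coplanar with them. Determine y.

Coplanarity requires P_1P_2 · (P_1P_3 × P_1P_4) = 0.
P_1P_2 = (71, -54, -6), P_1P_3 = (-41, -6, -54); the triple product is linear in y with coefficient 4080 and constant term -97920.
Setting it to zero: y = 24.

24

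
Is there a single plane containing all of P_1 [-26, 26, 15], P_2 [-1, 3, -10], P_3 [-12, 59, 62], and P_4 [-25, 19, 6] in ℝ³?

With P_1 as base: P_1P_2 = (25, -23, -25), P_1P_3 = (14, 33, 47), P_1P_4 = (1, -7, -9).
P_1P_3 × P_1P_4 = (32, 173, -131).
P_1P_2 · (P_1P_3 × P_1P_4) = 96.
Since 96 ≠ 0, the four points are not coplanar.

No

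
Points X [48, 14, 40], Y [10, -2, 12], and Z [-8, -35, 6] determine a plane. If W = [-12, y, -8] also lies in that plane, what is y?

Coplanarity requires XY · (XZ × XW) = 0.
XY = (-38, -16, -28), XZ = (-56, -49, -34); the triple product is linear in y with coefficient 276 and constant term -552.
Setting it to zero: y = 2.

2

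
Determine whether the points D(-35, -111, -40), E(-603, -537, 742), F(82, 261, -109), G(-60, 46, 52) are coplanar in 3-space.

A normal to the plane through D, E, F is n = DE × DF = (-261510, 52302, -161454).
The plane has equation n·P = 9805488. For G: n·G = 9700884.
9700884 ≠ 9805488, so G is off the plane.

No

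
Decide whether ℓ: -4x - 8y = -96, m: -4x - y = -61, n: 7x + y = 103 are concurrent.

Yes

Lines aᵢx + bᵢy = cᵢ with pairwise distinct directions are concurrent exactly when det[aᵢ bᵢ cᵢ] = 0.
Here the determinant is 0.
It vanishes, so the lines are concurrent at (14, 5).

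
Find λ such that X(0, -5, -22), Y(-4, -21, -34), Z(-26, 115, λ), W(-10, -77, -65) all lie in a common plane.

-9

The points are coplanar iff XY · (XZ × XW) = 0.
Expanding, this is linear in λ: (-128)λ + (-1152) = 0.
So λ = -9.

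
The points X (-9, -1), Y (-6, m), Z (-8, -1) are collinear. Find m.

-1

Collinearity: (Y − X) must be parallel to (Z − X) = (1, 0).
Cross-multiplying the components: (m − (-1))·(1) = (3)·(0).
Solving gives m = -1.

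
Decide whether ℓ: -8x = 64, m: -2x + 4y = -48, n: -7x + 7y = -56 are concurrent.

Yes

Intersecting ℓ and m: solving the 2×2 system gives (x, y) = (-8, -16).
Substitute into n: (-7)(-8) + (7)(-16) = -56.
This equals -56, so (-8, -16) lies on all three lines and they are concurrent.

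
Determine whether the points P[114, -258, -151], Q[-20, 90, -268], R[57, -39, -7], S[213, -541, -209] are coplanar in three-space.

No

With P as base: PQ = (-134, 348, -117), PR = (-57, 219, 144), PS = (99, -283, -58).
PR × PS = (28050, 10950, -5550).
PQ · (PR × PS) = 701250.
Since 701250 ≠ 0, the four points are not coplanar.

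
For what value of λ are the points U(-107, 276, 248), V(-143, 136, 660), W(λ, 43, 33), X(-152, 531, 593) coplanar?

-76

Normal to plane UVX: n = (-153360, -6120, -15480); plane equation n·P = 10881360.
Requiring n·W = 10881360: (-153360)λ + (-774000) = 10881360.
So λ = -76.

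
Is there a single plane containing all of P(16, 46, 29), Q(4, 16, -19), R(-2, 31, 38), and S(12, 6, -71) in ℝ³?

With P as base: PQ = (-12, -30, -48), PR = (-18, -15, 9), PS = (-4, -40, -100).
PR × PS = (1860, -1836, 660).
PQ · (PR × PS) = 1080.
Since 1080 ≠ 0, the four points are not coplanar.

No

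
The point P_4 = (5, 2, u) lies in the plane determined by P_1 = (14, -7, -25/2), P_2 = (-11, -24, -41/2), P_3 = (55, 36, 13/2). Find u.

Coplanarity requires P_1P_2 · (P_1P_3 × P_1P_4) = 0.
P_1P_2 = (-25, -17, -8), P_1P_3 = (41, 43, 19); the triple product is linear in u with coefficient -378 and constant term -3591.
Setting it to zero: u = -19/2.

-19/2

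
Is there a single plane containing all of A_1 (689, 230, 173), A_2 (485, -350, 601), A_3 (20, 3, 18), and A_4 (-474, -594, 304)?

The four points are coplanar iff the 3×3 determinant with rows A_1A_2, A_1A_3, A_1A_4 is zero.
Rows: (-204, -580, 428), (-669, -227, -155), (-1163, -824, 131).
Expanding along the first row: (-204)(-157457) − (-580)(-267904) + (428)(287255) = -317952.
Nonzero ⇒ not coplanar.

No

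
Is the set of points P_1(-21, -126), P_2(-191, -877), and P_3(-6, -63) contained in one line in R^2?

P_1P_2 = (-170, -751), P_1P_3 = (15, 63).
Twice the signed area of △P_1P_2P_3 is (-170)(63) − (-751)(15) = 555.
The area is nonzero, so the three points are not collinear.

No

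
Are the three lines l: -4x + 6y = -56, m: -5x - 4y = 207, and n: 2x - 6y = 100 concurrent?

No

Intersecting l and m: solving the 2×2 system gives (x, y) = (-509/23, -554/23).
Substitute into n: (2)(-509/23) + (-6)(-554/23) = 2306/23.
But n requires 100 ≠ 2306/23, so the three lines have no common point.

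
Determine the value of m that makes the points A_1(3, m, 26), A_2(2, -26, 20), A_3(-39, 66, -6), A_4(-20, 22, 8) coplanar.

-32

Coplanarity ⇔ det[A_1A_2; A_1A_3; A_1A_4] = 0.
Expanding, this is linear in m: (-80)m + (-2560) = 0.
So m = -32.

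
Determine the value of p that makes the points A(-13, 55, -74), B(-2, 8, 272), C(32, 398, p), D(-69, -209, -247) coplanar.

-348

Normal to plane ABD: n = (99475, -17473, -5536); plane equation n·P = -1844526.
Requiring n·C = -1844526: (-5536)p + (-3771054) = -1844526.
So p = -348.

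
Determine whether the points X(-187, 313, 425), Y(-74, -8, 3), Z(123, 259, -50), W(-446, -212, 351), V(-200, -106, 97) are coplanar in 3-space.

Yes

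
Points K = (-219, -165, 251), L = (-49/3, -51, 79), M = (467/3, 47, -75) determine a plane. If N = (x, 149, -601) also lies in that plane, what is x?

Coplanarity requires KL · (KM × KN) = 0.
KL = (608/3, 114, -172), KM = (1124/3, 212, -326); the triple product is linear in x with coefficient -700 and constant term 424900/3.
Setting it to zero: x = 607/3.

607/3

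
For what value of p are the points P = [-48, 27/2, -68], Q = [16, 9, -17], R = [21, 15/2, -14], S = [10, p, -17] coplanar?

15

The points are coplanar iff PQ · (PR × PS) = 0.
Expanding, this is linear in p: (63)p + (-945) = 0.
So p = 15.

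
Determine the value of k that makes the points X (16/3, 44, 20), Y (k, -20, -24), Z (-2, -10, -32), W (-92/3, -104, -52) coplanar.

The points are coplanar iff XY · (XZ × XW) = 0.
Expanding, this is linear in k: (-3808)k + (-83776/3) = 0.
So k = -22/3.

-22/3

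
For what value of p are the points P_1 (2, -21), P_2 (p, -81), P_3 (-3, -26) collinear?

Collinearity: (P_2 − P_1) must be parallel to (P_3 − P_1) = (-5, -5).
Cross-multiplying the components: (p − 2)·(-5) = (-60)·(-5).
Solving gives p = -58.

-58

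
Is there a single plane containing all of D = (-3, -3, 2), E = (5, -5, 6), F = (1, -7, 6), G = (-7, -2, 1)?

No

The four points are coplanar iff the 3×3 determinant with rows DE, DF, DG is zero.
Rows: (8, -2, 4), (4, -4, 4), (-4, 1, -1).
Expanding along the first row: (8)(0) − (-2)(12) + (4)(-12) = -24.
Nonzero ⇒ not coplanar.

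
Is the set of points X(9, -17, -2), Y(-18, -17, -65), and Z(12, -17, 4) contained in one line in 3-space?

XY = (-27, 0, -63), XZ = (3, 0, 6).
XY × XZ = (0, -27, 0).
The cross product is nonzero, so the points do not lie on one line.

No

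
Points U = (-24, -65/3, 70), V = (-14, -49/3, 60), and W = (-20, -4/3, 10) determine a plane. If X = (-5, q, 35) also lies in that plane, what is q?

The plane through U, V, W has equation −(350/3)x + 560y + 182z = 10220/3.
Substituting X: (560)q + (20860/3) = 10220/3, so q = -19/3.

-19/3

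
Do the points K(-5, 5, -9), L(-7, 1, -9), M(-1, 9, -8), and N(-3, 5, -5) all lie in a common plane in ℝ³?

No

A normal to the plane through K, L, M is n = KL × KM = (-4, 2, 8).
The plane has equation n·P = -42. For N: n·N = -18.
-18 ≠ -42, so N is off the plane.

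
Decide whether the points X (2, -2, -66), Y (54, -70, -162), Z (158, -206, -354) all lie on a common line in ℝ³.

Yes

XY = (52, -68, -96), XZ = (156, -204, -288).
Each component of XZ is 3 times the corresponding component of XY, so XZ = 3·XY and the points are collinear.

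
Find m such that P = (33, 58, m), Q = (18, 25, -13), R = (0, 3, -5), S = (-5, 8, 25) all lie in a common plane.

The points are coplanar iff PQ · (PR × PS) = 0.
Expanding, this is linear in m: (200)m + (-3400) = 0.
So m = 17.

17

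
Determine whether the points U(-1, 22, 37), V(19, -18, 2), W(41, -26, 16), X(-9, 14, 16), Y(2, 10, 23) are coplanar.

The plane through U, V, W has normal n = UV × UW = (-840, -1050, 720) and equation n·P = 4380.
Checking the remaining points: n·X = 4380, n·Y = 4380.
All equal 4380, so all 5 points lie in one plane.

Yes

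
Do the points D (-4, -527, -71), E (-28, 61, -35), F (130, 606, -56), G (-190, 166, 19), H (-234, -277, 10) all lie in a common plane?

No

The plane through D, E, F has normal n = DE × DF = (-31968, 5184, -105984) and equation n·P = 4920768.
Checking the remaining points: n·G = 4920768, n·H = 4984704.
Since n·H = 4984704 ≠ 4920768, H is off the plane and the points are not all coplanar.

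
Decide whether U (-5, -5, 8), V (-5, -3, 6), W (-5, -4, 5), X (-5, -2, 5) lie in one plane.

The four points are coplanar iff the 3×3 determinant with rows UV, UW, UX is zero.
Rows: (0, 2, -2), (0, 1, -3), (0, 3, -3).
Expanding along the first row: (0)(6) − (2)(0) + (-2)(0) = 0.
Zero determinant ⇒ coplanar.

Yes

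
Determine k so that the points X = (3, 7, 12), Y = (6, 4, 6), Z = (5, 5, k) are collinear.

Collinearity requires XY × XZ = 0; each component is linear in k.
The x-component gives (-3)k + (24) = 0, so k = 8.
The remaining components then also vanish.

8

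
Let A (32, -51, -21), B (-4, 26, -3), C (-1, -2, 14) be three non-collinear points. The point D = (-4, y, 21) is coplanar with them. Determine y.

Coplanarity requires AB · (AC × AD) = 0.
AB = (-36, 77, 18), AC = (-33, 49, 35); the triple product is linear in y with coefficient 666 and constant term 1332.
Setting it to zero: y = -2.

-2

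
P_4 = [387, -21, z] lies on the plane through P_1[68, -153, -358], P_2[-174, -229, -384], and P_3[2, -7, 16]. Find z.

-251

The plane through P_1, P_2, P_3 has equation −24628x + 92224y − 40348z = -1340392.
Substituting P_4: (-40348)z + (-11467740) = -1340392, so z = -251.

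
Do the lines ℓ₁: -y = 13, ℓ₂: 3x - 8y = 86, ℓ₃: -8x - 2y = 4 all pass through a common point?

No

Lines aᵢx + bᵢy = cᵢ with pairwise distinct directions are concurrent exactly when det[aᵢ bᵢ cᵢ] = 0.
Here the determinant is -210.
Nonzero, so no common point exists.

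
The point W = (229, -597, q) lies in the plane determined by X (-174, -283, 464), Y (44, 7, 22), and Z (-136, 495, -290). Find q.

The plane through X, Y, Z has equation 125216x + 147576y + 158584z = 10031384.
Substituting W: (158584)q + (-59428408) = 10031384, so q = 438.

438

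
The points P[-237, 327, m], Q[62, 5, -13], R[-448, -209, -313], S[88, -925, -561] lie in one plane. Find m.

79

Coplanarity ⇔ det[PQ; PR; PS] = 0.
Expanding, this is linear in m: (-479864)m + (37909256) = 0.
So m = 79.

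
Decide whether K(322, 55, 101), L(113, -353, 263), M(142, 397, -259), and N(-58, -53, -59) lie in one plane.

No

With K as base: KL = (-209, -408, 162), KM = (-180, 342, -360), KN = (-380, -108, -160).
KM × KN = (-93600, 108000, 149400).
KL · (KM × KN) = -298800.
Since -298800 ≠ 0, the four points are not coplanar.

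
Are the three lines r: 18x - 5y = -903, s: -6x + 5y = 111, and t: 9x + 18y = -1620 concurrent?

Intersecting r and s: solving the 2×2 system gives (x, y) = (-66, -57).
Substitute into t: (9)(-66) + (18)(-57) = -1620.
This equals -1620, so (-66, -57) lies on all three lines and they are concurrent.

Yes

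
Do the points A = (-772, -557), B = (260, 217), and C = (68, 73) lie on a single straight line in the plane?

Yes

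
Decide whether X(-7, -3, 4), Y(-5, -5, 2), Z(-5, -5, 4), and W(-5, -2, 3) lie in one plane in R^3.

No

The four points are coplanar iff the 3×3 determinant with rows XY, XZ, XW is zero.
Rows: (2, -2, -2), (2, -2, 0), (2, 1, -1).
Expanding along the first row: (2)(2) − (-2)(-2) + (-2)(6) = -12.
Nonzero ⇒ not coplanar.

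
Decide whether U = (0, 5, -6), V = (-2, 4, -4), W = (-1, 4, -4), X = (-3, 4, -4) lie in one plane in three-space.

Yes

With U as base: UV = (-2, -1, 2), UW = (-1, -1, 2), UX = (-3, -1, 2).
UW × UX = (0, -4, -2).
UV · (UW × UX) = 0.
The scalar triple product vanishes, so the four points are coplanar.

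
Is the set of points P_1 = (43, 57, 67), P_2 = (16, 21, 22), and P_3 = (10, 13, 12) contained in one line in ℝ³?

P_1P_2 = (-27, -36, -45), P_1P_3 = (-33, -44, -55).
P_1P_2 × P_1P_3 = (0, 0, 0).
The cross product vanishes, so the three points are collinear.

Yes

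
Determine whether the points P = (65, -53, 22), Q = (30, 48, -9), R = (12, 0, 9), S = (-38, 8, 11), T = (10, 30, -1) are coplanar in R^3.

The plane through P, Q, R has normal n = PQ × PR = (330, 1188, 3498) and equation n·X = 35442.
Checking the remaining points: n·S = 35442, n·T = 35442.
All equal 35442, so all 5 points lie in one plane.

Yes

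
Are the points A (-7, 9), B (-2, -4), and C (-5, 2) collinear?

AB = (5, -13), AC = (2, -7).
If collinear, AC would be a scalar multiple of AB. But (5)·(-7) ≠ (-13)·(2) (difference -9), so they are not parallel; the points are not collinear.

No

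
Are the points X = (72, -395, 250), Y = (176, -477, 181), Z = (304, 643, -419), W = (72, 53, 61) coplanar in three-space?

Yes

A normal to the plane through X, Y, Z is n = XY × XZ = (126480, 53568, 126976).
The plane has equation n·P = 19691200. For W: n·W = 19691200.
Equal, so W lies in the plane and all four are coplanar.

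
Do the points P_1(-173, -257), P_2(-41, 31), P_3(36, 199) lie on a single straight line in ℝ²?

Yes

P_1P_2 = (132, 288), P_1P_3 = (209, 456).
Twice the signed area of △P_1P_2P_3 is (132)(456) − (288)(209) = 0.
The triangle is degenerate (zero area), so the points are collinear.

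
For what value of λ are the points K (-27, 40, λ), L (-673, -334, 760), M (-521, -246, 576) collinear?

-22

Collinearity requires KL × KM = 0; each component is linear in λ.
The x-component gives (88)λ + (1936) = 0, so λ = -22.
The remaining components then also vanish.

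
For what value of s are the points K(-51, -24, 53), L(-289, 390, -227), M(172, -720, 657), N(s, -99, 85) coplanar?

17

The points are coplanar iff KL · (KM × KN) = 0.
Expanding, this is linear in s: (55176)s + (-937992) = 0.
So s = 17.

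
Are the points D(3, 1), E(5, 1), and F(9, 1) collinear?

DE = (2, 0), DF = (6, 0).
Checking proportionality: DF = 3·DE, so the vectors are parallel and the points are collinear.

Yes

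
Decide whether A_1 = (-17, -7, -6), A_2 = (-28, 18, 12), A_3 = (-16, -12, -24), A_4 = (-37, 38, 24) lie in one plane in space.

Yes

With A_1 as base: A_1A_2 = (-11, 25, 18), A_1A_3 = (1, -5, -18), A_1A_4 = (-20, 45, 30).
A_1A_3 × A_1A_4 = (660, 330, -55).
A_1A_2 · (A_1A_3 × A_1A_4) = 0.
The scalar triple product vanishes, so the four points are coplanar.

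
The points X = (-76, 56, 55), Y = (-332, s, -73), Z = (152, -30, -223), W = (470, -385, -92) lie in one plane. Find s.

352

Normal to plane XZW: n = (-109956, -118272, -53592); plane equation n·P = -1214136.
Requiring n·Y = -1214136: (-118272)s + (40417608) = -1214136.
So s = 352.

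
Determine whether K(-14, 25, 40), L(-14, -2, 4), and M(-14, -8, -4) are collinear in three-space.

KL = (0, -27, -36), KM = (0, -33, -44).
KL × KM = (0, 0, 0).
The cross product vanishes, so the three points are collinear.

Yes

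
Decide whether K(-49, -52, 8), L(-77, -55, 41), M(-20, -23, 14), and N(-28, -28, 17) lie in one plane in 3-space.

A normal to the plane through K, L, M is n = KL × KM = (-975, 1125, -725).
The plane has equation n·P = -16525. For N: n·N = -16525.
Equal, so N lies in the plane and all four are coplanar.

Yes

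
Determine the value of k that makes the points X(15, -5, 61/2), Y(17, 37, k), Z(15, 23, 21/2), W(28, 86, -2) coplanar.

11/2

The points are coplanar iff XY · (XZ × XW) = 0.
Expanding, this is linear in k: (-364)k + (2002) = 0.
So k = 11/2.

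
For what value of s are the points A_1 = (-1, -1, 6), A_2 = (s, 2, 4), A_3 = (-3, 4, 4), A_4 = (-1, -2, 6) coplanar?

-3

The points are coplanar iff A_1A_2 · (A_1A_3 × A_1A_4) = 0.
Expanding, this is linear in s: (-2)s + (-6) = 0.
So s = -3.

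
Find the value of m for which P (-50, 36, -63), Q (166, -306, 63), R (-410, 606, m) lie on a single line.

Direction PQ = (216, -342, 126). From the x-coordinate of R, the parameter along the line is τ = (-410 − (-50))/216 = -5/3.
Then m = (-63) + (-5/3)·(126) = -273.

-273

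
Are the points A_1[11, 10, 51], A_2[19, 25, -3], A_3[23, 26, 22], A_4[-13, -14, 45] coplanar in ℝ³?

Yes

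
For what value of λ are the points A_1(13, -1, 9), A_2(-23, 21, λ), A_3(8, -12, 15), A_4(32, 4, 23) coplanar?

Coplanarity ⇔ det[A_1A_2; A_1A_3; A_1A_4] = 0.
Expanding, this is linear in λ: (184)λ + (9016) = 0.
So λ = -49.

-49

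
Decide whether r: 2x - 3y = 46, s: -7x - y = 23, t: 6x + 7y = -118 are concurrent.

Lines aᵢx + bᵢy = cᵢ with pairwise distinct directions are concurrent exactly when det[aᵢ bᵢ cᵢ] = 0.
Here the determinant is 0.
It vanishes, so the lines are concurrent at (-1, -16).

Yes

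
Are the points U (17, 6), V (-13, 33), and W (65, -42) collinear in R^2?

UV = (-30, 27), UW = (48, -48).
det[UV; UW] = (-30)(-48) − (27)(48) = 144.
The determinant is nonzero, so they are not collinear.

No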